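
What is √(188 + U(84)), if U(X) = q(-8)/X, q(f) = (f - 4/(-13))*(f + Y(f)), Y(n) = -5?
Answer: √83433/21 ≈ 13.755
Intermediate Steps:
q(f) = (-5 + f)*(4/13 + f) (q(f) = (f - 4/(-13))*(f - 5) = (f - 4*(-1/13))*(-5 + f) = (f + 4/13)*(-5 + f) = (4/13 + f)*(-5 + f) = (-5 + f)*(4/13 + f))
U(X) = 100/X (U(X) = (-20/13 + (-8)² - 61/13*(-8))/X = (-20/13 + 64 + 488/13)/X = 100/X)
√(188 + U(84)) = √(188 + 100/84) = √(188 + 100*(1/84)) = √(188 + 25/21) = √(3973/21) = √83433/21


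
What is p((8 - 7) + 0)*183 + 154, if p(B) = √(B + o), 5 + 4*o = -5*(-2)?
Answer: 857/2 ≈ 428.50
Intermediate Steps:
o = 5/4 (o = -5/4 + (-5*(-2))/4 = -5/4 + (¼)*10 = -5/4 + 5/2 = 5/4 ≈ 1.2500)
p(B) = √(5/4 + B) (p(B) = √(B + 5/4) = √(5/4 + B))
p((8 - 7) + 0)*183 + 154 = (√(5 + 4*((8 - 7) + 0))/2)*183 + 154 = (√(5 + 4*(1 + 0))/2)*183 + 154 = (√(5 + 4*1)/2)*183 + 154 = (√(5 + 4)/2)*183 + 154 = (√9/2)*183 + 154 = ((½)*3)*183 + 154 = (3/2)*183 + 154 = 549/2 + 154 = 857/2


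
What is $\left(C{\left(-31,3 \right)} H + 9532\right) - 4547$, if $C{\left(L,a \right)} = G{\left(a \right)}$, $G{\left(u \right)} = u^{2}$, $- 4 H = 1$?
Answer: $\frac{19931}{4} \approx 4982.8$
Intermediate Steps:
$H = - \frac{1}{4}$ ($H = \left(- \frac{1}{4}\right) 1 = - \frac{1}{4} \approx -0.25$)
$C{\left(L,a \right)} = a^{2}$
$\left(C{\left(-31,3 \right)} H + 9532\right) - 4547 = \left(3^{2} \left(- \frac{1}{4}\right) + 9532\right) - 4547 = \left(9 \left(- \frac{1}{4}\right) + 9532\right) - 4547 = \left(- \frac{9}{4} + 9532\right) - 4547 = \frac{38119}{4} - 4547 = \frac{19931}{4}$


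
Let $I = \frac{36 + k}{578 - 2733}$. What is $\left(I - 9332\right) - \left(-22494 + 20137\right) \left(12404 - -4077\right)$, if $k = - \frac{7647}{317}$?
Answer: $\frac{5306098772642}{136627} \approx 3.8836 \cdot 10^{7}$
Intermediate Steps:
$k = - \frac{7647}{317}$ ($k = \left(-7647\right) \frac{1}{317} = - \frac{7647}{317} \approx -24.123$)
$I = - \frac{753}{136627}$ ($I = \frac{36 - \frac{7647}{317}}{578 - 2733} = \frac{3765}{317 \left(-2155\right)} = \frac{3765}{317} \left(- \frac{1}{2155}\right) = - \frac{753}{136627} \approx -0.0055114$)
$\left(I - 9332\right) - \left(-22494 + 20137\right) \left(12404 - -4077\right) = \left(- \frac{753}{136627} - 9332\right) - \left(-22494 + 20137\right) \left(12404 - -4077\right) = \left(- \frac{753}{136627} - 9332\right) - - 2357 \left(12404 + \left(-27 + 4104\right)\right) = - \frac{1275003917}{136627} - - 2357 \left(12404 + 4077\right) = - \frac{1275003917}{136627} - \left(-2357\right) 16481 = - \frac{1275003917}{136627} - -38845717 = - \frac{1275003917}{136627} + 38845717 = \frac{5306098772642}{136627}$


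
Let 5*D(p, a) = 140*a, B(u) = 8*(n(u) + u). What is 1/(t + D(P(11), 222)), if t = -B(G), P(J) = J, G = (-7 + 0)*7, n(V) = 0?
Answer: 1/6608 ≈ 0.00015133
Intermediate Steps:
G = -49 (G = -7*7 = -49)
B(u) = 8*u (B(u) = 8*(0 + u) = 8*u)
D(p, a) = 28*a (D(p, a) = (140*a)/5 = 28*a)
t = 392 (t = -8*(-49) = -1*(-392) = 392)
1/(t + D(P(11), 222)) = 1/(392 + 28*222) = 1/(392 + 6216) = 1/6608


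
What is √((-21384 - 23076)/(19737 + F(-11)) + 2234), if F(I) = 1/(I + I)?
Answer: √2489797182194/33401 ≈ 47.241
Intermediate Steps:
F(I) = 1/(2*I)
√((-21384 - 23076)/(19737 + F(-11)) + 2234) = √((-21384 - 23076)/(19737 + (½)/(-11)) + 2234) = √(-44460/(19737 + (½)*(-1/11)) + 2234) = √(-44460/(19737 - 1/22) + 2234) = √(-44460/434213/22 + 2234) = √(-44460*22/434213 + 2234) = √(-75240/33401 + 2234) = √(74542594/33401) = √2489797182194/33401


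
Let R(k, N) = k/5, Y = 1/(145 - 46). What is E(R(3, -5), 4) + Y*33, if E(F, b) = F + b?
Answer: 74/15 ≈ 4.9333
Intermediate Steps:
Y = 1/99 ≈ 0.010101
R(k, N) = k/5 (R(k, N) = k*(⅕) = k/5)
E(R(3, -5), 4) + Y*33 = ((⅕)*3 + 4) + (1/99)*33 = (⅗ + 4) + ⅓ = 23/5 + ⅓ = 74/15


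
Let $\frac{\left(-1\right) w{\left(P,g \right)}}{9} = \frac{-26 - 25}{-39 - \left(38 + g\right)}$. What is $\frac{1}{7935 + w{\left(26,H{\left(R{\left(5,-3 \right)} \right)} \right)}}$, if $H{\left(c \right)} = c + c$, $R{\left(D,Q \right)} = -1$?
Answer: $\frac{25}{198222} \approx 0.00012612$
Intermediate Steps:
$H{\left(c \right)} = 2 c$
$w{\left(P,g \right)} = \frac{459}{-77 - g}$ ($w{\left(P,g \right)} = - 9 \frac{-26 - 25}{-39 - \left(38 + g\right)} = - 9 \left(- \frac{51}{-77 - g}\right) = \frac{459}{-77 - g}$)
$\frac{1}{7935 + w{\left(26,H{\left(R{\left(5,-3 \right)} \right)} \right)}} = \frac{1}{7935 - \frac{459}{77 + 2 \left(-1\right)}} = \frac{1}{7935 - \frac{459}{77 - 2}} = \frac{1}{7935 - \frac{459}{75}} = \frac{1}{7935 - \frac{153}{25}} = \frac{1}{\frac{198222}{25}} = \frac{25}{198222}$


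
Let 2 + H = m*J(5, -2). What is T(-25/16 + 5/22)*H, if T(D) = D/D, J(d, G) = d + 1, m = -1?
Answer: -8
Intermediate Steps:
J(d, G) = 1 + d
H = -8 (H = -2 - (1 + 5) = -2 - 1*6 = -2 - 6 = -8)
T(D) = 1
T(-25/16 + 5/22)*H = 1*(-8) = -8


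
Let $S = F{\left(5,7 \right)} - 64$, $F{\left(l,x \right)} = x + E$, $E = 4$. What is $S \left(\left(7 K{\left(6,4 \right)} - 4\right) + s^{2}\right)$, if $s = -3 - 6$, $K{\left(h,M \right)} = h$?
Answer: $-6307$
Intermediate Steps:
$F{\left(l,x \right)} = 4 + x$ ($F{\left(l,x \right)} = x + 4 = 4 + x$)
$S = -53$ ($S = \left(4 + 7\right) - 64 = 11 - 64 = -53$)
$s = -9$ ($s = -3 - 6 = -9$)
$S \left(\left(7 K{\left(6,4 \right)} - 4\right) + s^{2}\right) = - 53 \left(\left(7 \cdot 6 - 4\right) + \left(-9\right)^{2}\right) = - 53 \left(\left(42 - 4\right) + 81\right) = - 53 \left(38 + 81\right) = \left(-53\right) 119 = -6307$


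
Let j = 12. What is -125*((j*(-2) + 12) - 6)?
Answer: 2250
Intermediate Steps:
-125*((j*(-2) + 12) - 6) = -125*((12*(-2) + 12) - 6) = -125*((-24 + 12) - 6) = -125*(-12 - 6) = -125*(-18) = 2250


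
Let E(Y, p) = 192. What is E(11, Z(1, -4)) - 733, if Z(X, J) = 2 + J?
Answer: -541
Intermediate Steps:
E(11, Z(1, -4)) - 733 = 192 - 733 = -541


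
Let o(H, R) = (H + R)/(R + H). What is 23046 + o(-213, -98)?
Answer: 23047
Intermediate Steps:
o(H, R) = 1 (o(H, R) = (H + R)/(H + R) = 1)
23046 + o(-213, -98) = 23046 + 1 = 23047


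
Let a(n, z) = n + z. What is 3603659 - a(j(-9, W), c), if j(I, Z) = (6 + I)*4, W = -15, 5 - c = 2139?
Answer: 3605805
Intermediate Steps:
c = -2134 (c = 5 - 1*2139 = 5 - 2139 = -2134)
j(I, Z) = 24 + 4*I
3603659 - a(j(-9, W), c) = 3603659 - ((24 + 4*(-9)) - 2134) = 3603659 - ((24 - 36) - 2134) = 3603659 - (-12 - 2134) = 3603659 - 1*(-2146) = 3603659 + 2146 = 3605805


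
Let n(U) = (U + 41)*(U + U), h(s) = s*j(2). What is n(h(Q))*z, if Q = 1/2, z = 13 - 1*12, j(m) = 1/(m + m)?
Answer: 329/32 ≈ 10.281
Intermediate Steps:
j(m) = 1/(2*m)
z = 1 (z = 13 - 12 = 1)
Q = ½ ≈ 0.50000
h(s) = s/4 (h(s) = s*((½)/2) = s*((½)*(½)) = s*(¼) = s/4)
n(U) = 2*U*(41 + U) (n(U) = (41 + U)*(2*U) = 2*U*(41 + U))
n(h(Q))*z = (2*((¼)*(½))*(41 + (¼)*(½)))*1 = (2*(⅛)*(41 + ⅛))*1 = (2*(⅛)*(329/8))*1 = (329/32)*1 = 329/32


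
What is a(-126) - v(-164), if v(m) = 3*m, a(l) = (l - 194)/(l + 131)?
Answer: 428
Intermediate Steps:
a(l) = (-194 + l)/(131 + l)
a(-126) - v(-164) = (-194 - 126)/(131 - 126) - 3*(-164) = -320/5 - 1*(-492) = (1/5)*(-320) + 492 = -64 + 492 = 428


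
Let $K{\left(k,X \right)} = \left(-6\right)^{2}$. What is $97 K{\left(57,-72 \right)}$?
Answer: $3492$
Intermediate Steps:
$K{\left(k,X \right)} = 36$
$97 K{\left(57,-72 \right)} = 97 \cdot 36 = 3492$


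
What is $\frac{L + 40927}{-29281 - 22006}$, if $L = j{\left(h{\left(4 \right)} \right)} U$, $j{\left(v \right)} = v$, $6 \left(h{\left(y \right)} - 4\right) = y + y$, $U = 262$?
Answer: $- \frac{126973}{153861} \approx -0.82524$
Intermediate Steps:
$h{\left(y \right)} = 4 + \frac{y}{3}$ ($h{\left(y \right)} = 4 + \frac{y + y}{6} = 4 + \frac{2 y}{6} = 4 + \frac{y}{3}$)
$L = \frac{4192}{3}$ ($L = \left(4 + \frac{1}{3} \cdot 4\right) 262 = \left(4 + \frac{4}{3}\right) 262 = \frac{16}{3} \cdot 262 = \frac{4192}{3} \approx 1397.3$)
$\frac{L + 40927}{-29281 - 22006} = \frac{\frac{4192}{3} + 40927}{-29281 - 22006} = \frac{126973}{3 \left(-51287\right)} = \frac{126973}{3} \left(- \frac{1}{51287}\right) = - \frac{126973}{153861}$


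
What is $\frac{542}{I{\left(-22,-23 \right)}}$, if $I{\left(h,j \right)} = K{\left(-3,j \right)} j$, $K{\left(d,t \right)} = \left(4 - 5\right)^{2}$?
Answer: $- \frac{542}{23} \approx -23.565$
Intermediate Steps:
$K{\left(d,t \right)} = 1$ ($K{\left(d,t \right)} = \left(-1\right)^{2} = 1$)
$I{\left(h,j \right)} = j$ ($I{\left(h,j \right)} = 1 j = j$)
$\frac{542}{I{\left(-22,-23 \right)}} = \frac{542}{-23} = 542 \left(- \frac{1}{23}\right) = - \frac{542}{23}$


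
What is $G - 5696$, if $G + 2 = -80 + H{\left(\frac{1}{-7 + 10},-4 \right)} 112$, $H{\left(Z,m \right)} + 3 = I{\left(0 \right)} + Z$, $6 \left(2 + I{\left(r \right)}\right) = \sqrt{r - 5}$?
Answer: $- \frac{18902}{3} + \frac{56 i \sqrt{5}}{3} \approx -6300.7 + 41.74 i$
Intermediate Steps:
$I{\left(r \right)} = -2 + \frac{\sqrt{-5 + r}}{6}$ ($I{\left(r \right)} = -2 + \frac{\sqrt{r - 5}}{6} = -2 + \frac{\sqrt{-5 + r}}{6}$)
$H{\left(Z,m \right)} = -5 + Z + \frac{i \sqrt{5}}{6}$ ($H{\left(Z,m \right)} = -3 - \left(2 - Z - \frac{\sqrt{-5 + 0}}{6}\right) = -3 - \left(2 - Z - \frac{i \sqrt{5}}{6}\right) = -3 + \left(-2 + Z + \frac{i \sqrt{5}}{6}\right) = -5 + Z + \frac{i \sqrt{5}}{6}$)
$G = - \frac{1814}{3} + \frac{56 i \sqrt{5}}{3}$ ($G = -2 - \left(80 - \left(-5 + \frac{1}{-7 + 10} + \frac{i \sqrt{5}}{6}\right) 112\right) = -2 - \left(80 - \left(-5 + \frac{1}{3} + \frac{i \sqrt{5}}{6}\right) 112\right) = -2 - \left(80 - \left(- \frac{14}{3} + \frac{i \sqrt{5}}{6}\right) 112\right) = -2 - \left(\frac{1808}{3} - \frac{56 i \sqrt{5}}{3}\right) = - \frac{1814}{3} + \frac{56 i \sqrt{5}}{3} \approx -604.67 + 41.74 i$)
$G - 5696 = \left(- \frac{1814}{3} + \frac{56 i \sqrt{5}}{3}\right) - 5696 = - \frac{18902}{3} + \frac{56 i \sqrt{5}}{3}$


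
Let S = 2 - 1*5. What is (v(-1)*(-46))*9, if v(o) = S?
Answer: 1242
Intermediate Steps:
S = -3 (S = 2 - 5 = -3)
v(o) = -3
(v(-1)*(-46))*9 = -3*(-46)*9 = 138*9 = 1242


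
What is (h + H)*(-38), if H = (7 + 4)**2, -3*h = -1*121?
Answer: -18392/3 ≈ -6130.7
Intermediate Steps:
h = 121/3 (h = -(-1)*121/3 = -1/3*(-121) = 121/3 ≈ 40.333)
H = 121 (H = 11**2 = 121)
(h + H)*(-38) = (121/3 + 121)*(-38) = (484/3)*(-38) = -18392/3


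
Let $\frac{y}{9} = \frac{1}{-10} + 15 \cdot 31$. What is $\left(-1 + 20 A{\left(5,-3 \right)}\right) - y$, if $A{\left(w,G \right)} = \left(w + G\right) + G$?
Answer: $- \frac{42051}{10} \approx -4205.1$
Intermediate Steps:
$A{\left(w,G \right)} = w + 2 G$ ($A{\left(w,G \right)} = \left(G + w\right) + G = w + 2 G$)
$y = \frac{41841}{10}$ ($y = 9 \left(\frac{1}{-10} + 15 \cdot 31\right) = 9 \left(- \frac{1}{10} + 465\right) = 9 \cdot \frac{4649}{10} = \frac{41841}{10} \approx 4184.1$)
$\left(-1 + 20 A{\left(5,-3 \right)}\right) - y = \left(-1 + 20 \left(5 + 2 \left(-3\right)\right)\right) - \frac{41841}{10} = \left(-1 + 20 \left(5 - 6\right)\right) - \frac{41841}{10} = \left(-1 + 20 \left(-1\right)\right) - \frac{41841}{10} = \left(-1 - 20\right) - \frac{41841}{10} = -21 - \frac{41841}{10} = - \frac{42051}{10}$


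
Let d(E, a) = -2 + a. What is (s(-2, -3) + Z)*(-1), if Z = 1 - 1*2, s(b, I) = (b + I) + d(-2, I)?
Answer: 11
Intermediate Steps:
s(b, I) = -2 + b + 2*I (s(b, I) = (b + I) + (-2 + I) = (I + b) + (-2 + I) = -2 + b + 2*I)
Z = -1 (Z = 1 - 2 = -1)
(s(-2, -3) + Z)*(-1) = ((-2 - 2 + 2*(-3)) - 1)*(-1) = ((-2 - 2 - 6) - 1)*(-1) = (-10 - 1)*(-1) = -11*(-1) = 11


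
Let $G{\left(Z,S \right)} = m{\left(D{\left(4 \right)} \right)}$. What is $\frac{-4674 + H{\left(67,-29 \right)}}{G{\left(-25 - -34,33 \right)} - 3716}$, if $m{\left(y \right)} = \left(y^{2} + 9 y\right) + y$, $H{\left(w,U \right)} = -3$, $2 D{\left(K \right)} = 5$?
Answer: $\frac{6236}{4913} \approx 1.2693$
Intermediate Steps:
$D{\left(K \right)} = \frac{5}{2}$ ($D{\left(K \right)} = \frac{1}{2} \cdot 5 = \frac{5}{2}$)
$m{\left(y \right)} = y^{2} + 10 y$
$G{\left(Z,S \right)} = \frac{125}{4}$ ($G{\left(Z,S \right)} = \frac{5 \left(10 + \frac{5}{2}\right)}{2} = \frac{5}{2} \cdot \frac{25}{2} = \frac{125}{4}$)
$\frac{-4674 + H{\left(67,-29 \right)}}{G{\left(-25 - -34,33 \right)} - 3716} = \frac{-4674 - 3}{\frac{125}{4} - 3716} = - \frac{4677}{- \frac{14739}{4}} = \left(-4677\right) \left(- \frac{4}{14739}\right) = \frac{6236}{4913}$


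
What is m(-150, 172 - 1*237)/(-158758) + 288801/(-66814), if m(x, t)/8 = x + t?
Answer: -22867274539/5303628506 ≈ -4.3116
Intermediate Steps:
m(x, t) = 8*t + 8*x (m(x, t) = 8*(x + t) = 8*(t + x) = 8*t + 8*x)
m(-150, 172 - 1*237)/(-158758) + 288801/(-66814) = (8*(172 - 1*237) + 8*(-150))/(-158758) + 288801/(-66814) = (8*(172 - 237) - 1200)*(-1/158758) + 288801*(-1/66814) = (8*(-65) - 1200)*(-1/158758) - 288801/66814 = (-520 - 1200)*(-1/158758) - 288801/66814 = -1720*(-1/158758) - 288801/66814 = 860/79379 - 288801/66814 = -22867274539/5303628506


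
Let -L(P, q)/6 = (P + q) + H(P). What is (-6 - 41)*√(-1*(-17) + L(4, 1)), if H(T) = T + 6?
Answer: -47*I*√73 ≈ -401.57*I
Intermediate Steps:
H(T) = 6 + T
L(P, q) = -36 - 12*P - 6*q (L(P, q) = -6*((P + q) + (6 + P)) = -6*(6 + q + 2*P) = -36 - 12*P - 6*q)
(-6 - 41)*√(-1*(-17) + L(4, 1)) = (-6 - 41)*√(-1*(-17) + (-36 - 12*4 - 6*1)) = -47*√(17 + (-36 - 48 - 6)) = -47*√(17 - 90) = -47*I*√73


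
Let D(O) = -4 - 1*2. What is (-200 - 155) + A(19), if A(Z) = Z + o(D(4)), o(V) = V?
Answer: -342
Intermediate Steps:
D(O) = -6 (D(O) = -4 - 2 = -6)
A(Z) = -6 + Z (A(Z) = Z - 6 = -6 + Z)
(-200 - 155) + A(19) = (-200 - 155) + (-6 + 19) = -355 + 13 = -342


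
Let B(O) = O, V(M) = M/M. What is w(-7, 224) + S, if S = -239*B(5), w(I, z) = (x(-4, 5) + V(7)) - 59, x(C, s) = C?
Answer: -1257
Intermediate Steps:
V(M) = 1
w(I, z) = -62 (w(I, z) = (-4 + 1) - 59 = -3 - 59 = -62)
S = -1195 (S = -239*5 = -1195)
w(-7, 224) + S = -62 - 1195 = -1257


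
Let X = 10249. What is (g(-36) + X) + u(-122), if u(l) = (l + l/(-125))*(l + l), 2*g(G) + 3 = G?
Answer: 9939839/250 ≈ 39759.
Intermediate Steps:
g(G) = -3/2 + G/2
u(l) = 248*l**2/125 (u(l) = (l + l*(-1/125))*(2*l) = (l - l/125)*(2*l) = (124*l/125)*(2*l) = 248*l**2/125)
(g(-36) + X) + u(-122) = ((-3/2 + (1/2)*(-36)) + 10249) + (248/125)*(-122)**2 = ((-3/2 - 18) + 10249) + (248/125)*14884 = (-39/2 + 10249) + 3691232/125 = 20459/2 + 3691232/125 = 9939839/250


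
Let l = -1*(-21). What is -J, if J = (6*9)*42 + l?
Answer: -2289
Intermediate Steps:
l = 21
J = 2289 (J = (6*9)*42 + 21 = 54*42 + 21 = 2268 + 21 = 2289)
-J = -1*2289 = -2289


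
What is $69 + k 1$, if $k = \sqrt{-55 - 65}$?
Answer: $69 + 2 i \sqrt{30} \approx 69.0 + 10.954 i$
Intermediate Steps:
$k = 2 i \sqrt{30}$ ($k = \sqrt{-120} = 2 i \sqrt{30} \approx 10.954 i$)
$69 + k 1 = 69 + 2 i \sqrt{30} \cdot 1 = 69 + 2 i \sqrt{30}$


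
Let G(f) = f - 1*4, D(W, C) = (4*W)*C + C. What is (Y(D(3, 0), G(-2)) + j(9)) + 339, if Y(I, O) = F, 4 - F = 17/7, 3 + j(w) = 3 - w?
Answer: 2321/7 ≈ 331.57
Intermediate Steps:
j(w) = -w (j(w) = -3 + (3 - w) = -w)
D(W, C) = C + 4*C*W (D(W, C) = 4*C*W + C = C + 4*C*W)
G(f) = -4 + f (G(f) = f - 4 = -4 + f)
F = 11/7 (F = 4 - 17/7 = 11/7 ≈ 1.5714)
Y(I, O) = 11/7
(Y(D(3, 0), G(-2)) + j(9)) + 339 = (11/7 - 1*9) + 339 = (11/7 - 9) + 339 = -52/7 + 339 = 2321/7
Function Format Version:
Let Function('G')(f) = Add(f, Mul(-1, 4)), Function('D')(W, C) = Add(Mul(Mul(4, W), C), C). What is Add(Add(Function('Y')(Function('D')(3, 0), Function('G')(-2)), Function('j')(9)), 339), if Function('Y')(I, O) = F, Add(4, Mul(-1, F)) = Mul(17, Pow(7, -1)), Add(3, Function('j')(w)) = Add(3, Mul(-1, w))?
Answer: Rational(2321, 7) ≈ 331.57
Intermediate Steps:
Function('j')(w) = Mul(-1, w) (Function('j')(w) = Add(-3, Add(3, Mul(-1, w))) = Mul(-1, w))
Function('D')(W, C) = Add(C, Mul(4, C, W)) (Function('D')(W, C) = Add(Mul(4, C, W), C) = Add(C, Mul(4, C, W)))
Function('G')(f) = Add(-4, f) (Function('G')(f) = Add(f, -4) = Add(-4, f))
F = Rational(11, 7) (F = Add(4, Mul(-1, Mul(17, Pow(7, -1)))) = Add(4, Mul(-1, Mul(17, Rational(1, 7)))) = Add(4, Mul(-1, Rational(17, 7))) = Add(4, Rational(-17, 7)) = Rational(11, 7) ≈ 1.5714)
Function('Y')(I, O) = Rational(11, 7)
Add(Add(Function('Y')(Function('D')(3, 0), Function('G')(-2)), Function('j')(9)), 339) = Add(Add(Rational(11, 7), Mul(-1, 9)), 339) = Add(Add(Rational(11, 7), -9), 339) = Add(Rational(-52, 7), 339) = Rational(2321, 7)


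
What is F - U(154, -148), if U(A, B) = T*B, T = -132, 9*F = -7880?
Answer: -183704/9 ≈ -20412.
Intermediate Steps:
F = -7880/9 (F = (⅑)*(-7880) = -7880/9 ≈ -875.56)
U(A, B) = -132*B
F - U(154, -148) = -7880/9 - (-132)*(-148) = -7880/9 - 1*19536 = -7880/9 - 19536 = -183704/9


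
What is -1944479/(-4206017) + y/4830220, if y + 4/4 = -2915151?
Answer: -717229378551/5078996858435 ≈ -0.14121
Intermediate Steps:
y = -2915152 (y = -1 - 2915151 = -2915152)
-1944479/(-4206017) + y/4830220 = -1944479/(-4206017) - 2915152/4830220 = -1944479*(-1/4206017) - 2915152*1/4830220 = 1944479/4206017 - 728788/1207555 = -717229378551/5078996858435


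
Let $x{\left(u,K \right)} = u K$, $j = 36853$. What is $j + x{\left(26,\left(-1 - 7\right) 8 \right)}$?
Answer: $35189$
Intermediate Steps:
$x{\left(u,K \right)} = K u$
$j + x{\left(26,\left(-1 - 7\right) 8 \right)} = 36853 + \left(-1 - 7\right) 8 \cdot 26 = 36853 + \left(-8\right) 8 \cdot 26 = 36853 - 1664 = 35189$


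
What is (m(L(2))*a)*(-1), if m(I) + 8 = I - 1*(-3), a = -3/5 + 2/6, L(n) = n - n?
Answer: -4/3 ≈ -1.3333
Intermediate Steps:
L(n) = 0
a = -4/15 (a = -3*1/5 + 2*(1/6) = -3/5 + 1/3 = -4/15 ≈ -0.26667)
m(I) = -5 + I (m(I) = -8 + (I - 1*(-3)) = -8 + (I + 3) = -8 + (3 + I) = -5 + I)
(m(L(2))*a)*(-1) = ((-5 + 0)*(-4/15))*(-1) = -5*(-4/15)*(-1) = (4/3)*(-1) = -4/3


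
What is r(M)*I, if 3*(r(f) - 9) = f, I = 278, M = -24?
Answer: 278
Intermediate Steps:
r(f) = 9 + f/3
r(M)*I = (9 + (⅓)*(-24))*278 = (9 - 8)*278 = 1*278 = 278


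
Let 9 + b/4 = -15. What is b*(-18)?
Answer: 1728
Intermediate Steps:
b = -96 (b = -36 + 4*(-15) = -36 - 60 = -96)
b*(-18) = -96*(-18) = 1728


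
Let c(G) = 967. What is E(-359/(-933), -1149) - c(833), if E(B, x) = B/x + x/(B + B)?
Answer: -1893528541253/769708206 ≈ -2460.1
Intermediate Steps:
E(B, x) = B/x + x/(2*B) (E(B, x) = B/x + x/((2*B)) = B/x + x*(1/(2*B)) = B/x + x/(2*B))
E(-359/(-933), -1149) - c(833) = (-359/(-933)/(-1149) + (1/2)*(-1149)/(-359/(-933))) - 1*967 = (-359*(-1/933)*(-1/1149) + (1/2)*(-1149)/(-359*(-1/933))) - 967 = ((359/933)*(-1/1149) + (1/2)*(-1149)/(359/933)) - 967 = (-359/1072017 + (1/2)*(-1149)*(933/359)) - 967 = (-359/1072017 - 1072017/718) - 967 = -1149220706051/769708206 - 967 = -1893528541253/769708206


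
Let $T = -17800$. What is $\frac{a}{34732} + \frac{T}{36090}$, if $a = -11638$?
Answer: $- \frac{51912251}{62673894} \approx -0.82829$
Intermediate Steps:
$\frac{a}{34732} + \frac{T}{36090} = - \frac{11638}{34732} - \frac{17800}{36090} = \left(-11638\right) \frac{1}{34732} - \frac{1780}{3609} = - \frac{5819}{17366} - \frac{1780}{3609} = - \frac{51912251}{62673894}$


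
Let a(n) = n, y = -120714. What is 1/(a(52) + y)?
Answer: -1/120662 ≈ -8.2876e-6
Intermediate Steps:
1/(a(52) + y) = 1/(52 - 120714) = 1/(-120662) = -1/120662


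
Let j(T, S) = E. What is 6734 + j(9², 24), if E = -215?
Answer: 6519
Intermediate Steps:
j(T, S) = -215
6734 + j(9², 24) = 6734 - 215 = 6519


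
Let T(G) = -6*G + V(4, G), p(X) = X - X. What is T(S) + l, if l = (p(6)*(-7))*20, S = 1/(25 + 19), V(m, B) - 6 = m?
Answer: 217/22 ≈ 9.8636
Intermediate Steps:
p(X) = 0
V(m, B) = 6 + m
S = 1/44 ≈ 0.022727
T(G) = 10 - 6*G (T(G) = -6*G + (6 + 4) = -6*G + 10 = 10 - 6*G)
l = 0 (l = (0*(-7))*20 = 0*20 = 0)
T(S) + l = (10 - 6*1/44) + 0 = (10 - 3/22) + 0 = 217/22 + 0 = 217/22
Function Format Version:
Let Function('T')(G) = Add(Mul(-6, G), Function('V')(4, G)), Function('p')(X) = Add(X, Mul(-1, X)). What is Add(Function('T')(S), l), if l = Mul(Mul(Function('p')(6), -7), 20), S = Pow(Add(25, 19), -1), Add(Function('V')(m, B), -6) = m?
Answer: Rational(217, 22) ≈ 9.8636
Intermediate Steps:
Function('p')(X) = 0
Function('V')(m, B) = Add(6, m)
S = Rational(1, 44) (S = Pow(44, -1) = Rational(1, 44) ≈ 0.022727)
Function('T')(G) = Add(10, Mul(-6, G)) (Function('T')(G) = Add(Mul(-6, G), Add(6, 4)) = Add(Mul(-6, G), 10) = Add(10, Mul(-6, G)))
l = 0 (l = Mul(Mul(0, -7), 20) = Mul(0, 20) = 0)
Add(Function('T')(S), l) = Add(Add(10, Mul(-6, Rational(1, 44))), 0) = Add(Add(10, Rational(-3, 22)), 0) = Add(Rational(217, 22), 0) = Rational(217, 22)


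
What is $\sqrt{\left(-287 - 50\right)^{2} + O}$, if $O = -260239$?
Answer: $i \sqrt{146670} \approx 382.98 i$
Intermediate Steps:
$\sqrt{\left(-287 - 50\right)^{2} + O} = \sqrt{\left(-287 - 50\right)^{2} - 260239} = \sqrt{\left(-337\right)^{2} - 260239} = \sqrt{113569 - 260239} = \sqrt{-146670} = i \sqrt{146670}$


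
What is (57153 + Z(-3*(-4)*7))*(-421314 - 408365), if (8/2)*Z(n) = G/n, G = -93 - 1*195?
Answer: -331925529135/7 ≈ -4.7418e+10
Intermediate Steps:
G = -288 (G = -93 - 195 = -288)
Z(n) = -72/n (Z(n) = (-288/n)/4 = -72/n)
(57153 + Z(-3*(-4)*7))*(-421314 - 408365) = (57153 - 72/(-3*(-4)*7))*(-421314 - 408365) = (57153 - 72/(12*7))*(-829679) = (57153 - 72/84)*(-829679) = (57153 - 72*1/84)*(-829679) = (57153 - 6/7)*(-829679) = (400065/7)*(-829679) = -331925529135/7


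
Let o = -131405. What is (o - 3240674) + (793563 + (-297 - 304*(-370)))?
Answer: -2466333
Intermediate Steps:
(o - 3240674) + (793563 + (-297 - 304*(-370))) = (-131405 - 3240674) + (793563 + (-297 - 304*(-370))) = -3372079 + (793563 + (-297 + 112480)) = -3372079 + (793563 + 112183) = -3372079 + 905746 = -2466333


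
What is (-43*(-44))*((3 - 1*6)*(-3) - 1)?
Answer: 15136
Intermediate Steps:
(-43*(-44))*((3 - 1*6)*(-3) - 1) = 1892*((3 - 6)*(-3) - 1) = 1892*(-3*(-3) - 1) = 1892*(9 - 1) = 1892*8 = 15136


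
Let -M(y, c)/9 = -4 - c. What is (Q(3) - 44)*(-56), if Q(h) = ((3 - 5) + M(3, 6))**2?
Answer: -431200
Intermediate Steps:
M(y, c) = 36 + 9*c (M(y, c) = -9*(-4 - c) = 36 + 9*c)
Q(h) = 7744 (Q(h) = ((3 - 5) + (36 + 9*6))**2 = (-2 + (36 + 54))**2 = (-2 + 90)**2 = 88**2 = 7744)
(Q(3) - 44)*(-56) = (7744 - 44)*(-56) = 7700*(-56) = -431200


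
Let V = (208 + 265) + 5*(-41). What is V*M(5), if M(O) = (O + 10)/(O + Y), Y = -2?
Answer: 1340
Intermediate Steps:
M(O) = (10 + O)/(-2 + O) (M(O) = (O + 10)/(O - 2) = (10 + O)/(-2 + O))
V = 268 (V = 473 - 205 = 268)
V*M(5) = 268*((10 + 5)/(-2 + 5)) = 268*(15/3) = 268*((⅓)*15) = 268*5 = 1340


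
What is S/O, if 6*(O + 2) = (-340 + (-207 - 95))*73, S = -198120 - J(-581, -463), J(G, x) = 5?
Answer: 198125/7813 ≈ 25.358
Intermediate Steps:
S = -198125 (S = -198120 - 1*5 = -198120 - 5 = -198125)
O = -7813 (O = -2 + ((-340 + (-207 - 95))*73)/6 = -2 + ((-340 - 302)*73)/6 = -2 + (-642*73)/6 = -2 + (⅙)*(-46866) = -2 - 7811 = -7813)
S/O = -198125/(-7813) = -198125*(-1/7813) = 198125/7813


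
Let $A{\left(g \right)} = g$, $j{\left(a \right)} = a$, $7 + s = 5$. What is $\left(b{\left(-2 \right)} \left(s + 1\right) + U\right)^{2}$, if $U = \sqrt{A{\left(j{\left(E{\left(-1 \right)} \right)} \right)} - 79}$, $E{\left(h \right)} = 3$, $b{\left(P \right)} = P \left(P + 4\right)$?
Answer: $-60 + 16 i \sqrt{19} \approx -60.0 + 69.742 i$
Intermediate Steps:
$s = -2$ ($s = -7 + 5 = -2$)
$b{\left(P \right)} = P \left(4 + P\right)$
$U = 2 i \sqrt{19}$ ($U = \sqrt{3 - 79} = \sqrt{-76} = 2 i \sqrt{19} \approx 8.7178 i$)
$\left(b{\left(-2 \right)} \left(s + 1\right) + U\right)^{2} = \left(- 2 \left(4 - 2\right) \left(-2 + 1\right) + 2 i \sqrt{19}\right)^{2} = \left(\left(-2\right) 2 \left(-1\right) + 2 i \sqrt{19}\right)^{2} = \left(\left(-4\right) \left(-1\right) + 2 i \sqrt{19}\right)^{2} = \left(4 + 2 i \sqrt{19}\right)^{2}$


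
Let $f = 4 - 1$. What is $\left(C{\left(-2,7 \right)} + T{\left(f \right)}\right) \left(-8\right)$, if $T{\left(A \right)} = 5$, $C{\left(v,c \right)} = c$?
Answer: $-96$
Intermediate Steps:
$f = 3$
$\left(C{\left(-2,7 \right)} + T{\left(f \right)}\right) \left(-8\right) = \left(7 + 5\right) \left(-8\right) = 12 \left(-8\right) = -96$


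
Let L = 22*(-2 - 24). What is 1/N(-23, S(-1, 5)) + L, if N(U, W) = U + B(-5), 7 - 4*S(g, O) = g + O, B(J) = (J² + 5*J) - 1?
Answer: -13729/24 ≈ -572.04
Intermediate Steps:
B(J) = -1 + J² + 5*J
S(g, O) = 7/4 - O/4 - g/4 (S(g, O) = 7/4 - (g + O)/4 = 7/4 - (O + g)/4 = 7/4 + (-O/4 - g/4) = 7/4 - O/4 - g/4)
N(U, W) = -1 + U (N(U, W) = U + (-1 + (-5)² + 5*(-5)) = U + (-1 + 25 - 25) = U - 1 = -1 + U)
L = -572 (L = 22*(-26) = -572)
1/N(-23, S(-1, 5)) + L = 1/(-1 - 23) - 572 = 1/(-24) - 572 = -1/24 - 572 = -13729/24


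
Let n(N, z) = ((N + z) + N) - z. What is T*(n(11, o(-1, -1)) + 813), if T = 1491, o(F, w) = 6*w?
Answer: 1244985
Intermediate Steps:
n(N, z) = 2*N (n(N, z) = (z + 2*N) - z = 2*N)
T*(n(11, o(-1, -1)) + 813) = 1491*(2*11 + 813) = 1491*(22 + 813) = 1491*835 = 1244985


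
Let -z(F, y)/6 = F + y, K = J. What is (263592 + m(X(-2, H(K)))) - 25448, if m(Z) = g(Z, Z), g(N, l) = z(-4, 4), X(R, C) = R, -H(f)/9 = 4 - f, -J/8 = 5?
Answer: 238144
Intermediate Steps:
J = -40 (J = -8*5 = -40)
K = -40
H(f) = -36 + 9*f (H(f) = -9*(4 - f) = -36 + 9*f)
z(F, y) = -6*F - 6*y (z(F, y) = -6*(F + y) = -6*F - 6*y)
g(N, l) = 0 (g(N, l) = -6*(-4) - 6*4 = 24 - 24 = 0)
m(Z) = 0
(263592 + m(X(-2, H(K)))) - 25448 = (263592 + 0) - 25448 = 263592 - 25448 = 238144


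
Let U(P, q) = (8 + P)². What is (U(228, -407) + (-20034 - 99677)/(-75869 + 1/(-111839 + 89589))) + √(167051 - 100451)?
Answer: 94022259709446/1688085251 + 30*√74 ≈ 55956.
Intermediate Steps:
(U(228, -407) + (-20034 - 99677)/(-75869 + 1/(-111839 + 89589))) + √(167051 - 100451) = ((8 + 228)² + (-20034 - 99677)/(-75869 + 1/(-111839 + 89589))) + √(167051 - 100451) = (236² - 119711/(-75869 + 1/(-22250))) + √66600 = (55696 - 119711/(-75869 - 1/22250)) + 30*√74 = (55696 - 119711/(-1688085251/22250)) + 30*√74 = (55696 - 119711*(-22250/1688085251)) + 30*√74 = (55696 + 2663569750/1688085251) + 30*√74 = 94022259709446/1688085251 + 30*√74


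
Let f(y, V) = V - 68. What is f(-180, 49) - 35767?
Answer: -35786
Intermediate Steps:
f(y, V) = -68 + V
f(-180, 49) - 35767 = (-68 + 49) - 35767 = -19 - 35767 = -35786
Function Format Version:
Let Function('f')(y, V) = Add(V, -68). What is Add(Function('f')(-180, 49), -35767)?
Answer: -35786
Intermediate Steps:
Function('f')(y, V) = Add(-68, V)
Add(Function('f')(-180, 49), -35767) = Add(Add(-68, 49), -35767) = Add(-19, -35767) = -35786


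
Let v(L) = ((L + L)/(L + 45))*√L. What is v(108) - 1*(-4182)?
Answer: 4182 + 144*√3/17 ≈ 4196.7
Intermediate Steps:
v(L) = 2*L^(3/2)/(45 + L) (v(L) = ((2*L)/(45 + L))*√L = (2*L/(45 + L))*√L = 2*L^(3/2)/(45 + L))
v(108) - 1*(-4182) = 2*108^(3/2)/(45 + 108) - 1*(-4182) = 2*(648*√3)/153 + 4182 = 2*(648*√3)*(1/153) + 4182 = 144*√3/17 + 4182 = 4182 + 144*√3/17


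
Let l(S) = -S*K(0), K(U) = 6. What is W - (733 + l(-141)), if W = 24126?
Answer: 22547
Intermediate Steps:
l(S) = -6*S (l(S) = -S*6 = -6*S)
W - (733 + l(-141)) = 24126 - (733 - 6*(-141)) = 24126 - (733 + 846) = 24126 - 1*1579 = 24126 - 1579 = 22547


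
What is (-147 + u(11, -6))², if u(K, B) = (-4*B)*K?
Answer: 13689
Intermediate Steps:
u(K, B) = -4*B*K
(-147 + u(11, -6))² = (-147 - 4*(-6)*11)² = (-147 + 264)² = 117² = 13689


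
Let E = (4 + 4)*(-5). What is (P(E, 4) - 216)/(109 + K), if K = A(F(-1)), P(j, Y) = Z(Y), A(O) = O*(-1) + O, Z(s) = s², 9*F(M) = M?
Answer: -200/109 ≈ -1.8349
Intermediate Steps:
E = -40 (E = 8*(-5) = -40)
F(M) = M/9
A(O) = 0 (A(O) = -O + O = 0)
P(j, Y) = Y²
K = 0
(P(E, 4) - 216)/(109 + K) = (4² - 216)/(109 + 0) = (16 - 216)/109 = -200*1/109 = -200/109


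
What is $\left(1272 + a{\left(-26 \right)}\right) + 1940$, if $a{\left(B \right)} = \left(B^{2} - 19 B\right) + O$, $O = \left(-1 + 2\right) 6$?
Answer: $4388$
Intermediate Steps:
$O = 6$ ($O = 1 \cdot 6 = 6$)
$a{\left(B \right)} = 6 + B^{2} - 19 B$ ($a{\left(B \right)} = \left(B^{2} - 19 B\right) + 6 = 6 + B^{2} - 19 B$)
$\left(1272 + a{\left(-26 \right)}\right) + 1940 = \left(1272 + \left(6 + \left(-26\right)^{2} - -494\right)\right) + 1940 = \left(1272 + \left(6 + 676 + 494\right)\right) + 1940 = \left(1272 + 1176\right) + 1940 = 2448 + 1940 = 4388$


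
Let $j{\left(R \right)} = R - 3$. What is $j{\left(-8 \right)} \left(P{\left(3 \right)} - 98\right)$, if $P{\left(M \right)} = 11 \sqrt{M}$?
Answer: $1078 - 121 \sqrt{3} \approx 868.42$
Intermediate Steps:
$j{\left(R \right)} = -3 + R$
$j{\left(-8 \right)} \left(P{\left(3 \right)} - 98\right) = \left(-3 - 8\right) \left(11 \sqrt{3} - 98\right) = - 11 \left(-98 + 11 \sqrt{3}\right) = 1078 - 121 \sqrt{3}$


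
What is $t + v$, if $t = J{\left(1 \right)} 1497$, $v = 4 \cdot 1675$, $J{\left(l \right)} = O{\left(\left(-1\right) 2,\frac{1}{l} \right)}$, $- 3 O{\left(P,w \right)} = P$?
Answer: $7698$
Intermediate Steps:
$O{\left(P,w \right)} = - \frac{P}{3}$
$J{\left(l \right)} = \frac{2}{3}$ ($J{\left(l \right)} = - \frac{\left(-1\right) 2}{3} = \left(- \frac{1}{3}\right) \left(-2\right) = \frac{2}{3}$)
$v = 6700$
$t = 998$ ($t = \frac{2}{3} \cdot 1497 = 998$)
$t + v = 998 + 6700 = 7698$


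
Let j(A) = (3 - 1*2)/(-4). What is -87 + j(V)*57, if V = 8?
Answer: -405/4 ≈ -101.25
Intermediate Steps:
j(A) = -¼ (j(A) = (3 - 2)*(-¼) = 1*(-¼) = -¼)
-87 + j(V)*57 = -87 - ¼*57 = -87 - 57/4 = -405/4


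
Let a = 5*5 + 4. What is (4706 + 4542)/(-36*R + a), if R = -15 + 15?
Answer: 9248/29 ≈ 318.90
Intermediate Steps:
R = 0
a = 29 (a = 25 + 4 = 29)
(4706 + 4542)/(-36*R + a) = (4706 + 4542)/(-36*0 + 29) = 9248/(0 + 29) = 9248/29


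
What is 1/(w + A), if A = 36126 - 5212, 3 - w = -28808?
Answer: 1/59725 ≈ 1.6743e-5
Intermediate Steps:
w = 28811 (w = 3 - 1*(-28808) = 3 + 28808 = 28811)
A = 30914
1/(w + A) = 1/(28811 + 30914) = 1/59725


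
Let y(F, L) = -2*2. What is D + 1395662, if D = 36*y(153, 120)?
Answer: 1395518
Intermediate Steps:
y(F, L) = -4
D = -144 (D = 36*(-4) = -144)
D + 1395662 = -144 + 1395662 = 1395518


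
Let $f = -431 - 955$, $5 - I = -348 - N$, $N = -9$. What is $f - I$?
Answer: $-1730$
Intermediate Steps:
$I = 344$ ($I = 5 - \left(-348 - -9\right) = 5 - \left(-348 + 9\right) = 5 - -339 = 5 + 339 = 344$)
$f = -1386$ ($f = -431 - 955 = -1386$)
$f - I = -1386 - 344 = -1730$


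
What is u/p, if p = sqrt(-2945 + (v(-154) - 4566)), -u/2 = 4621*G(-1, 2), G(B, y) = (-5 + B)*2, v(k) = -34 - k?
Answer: -110904*I*sqrt(7391)/7391 ≈ -1290.0*I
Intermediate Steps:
G(B, y) = -10 + 2*B
u = 110904 (u = -9242*(-10 + 2*(-1)) = -9242*(-10 - 2) = -9242*(-12) = -2*(-55452) = 110904)
p = I*sqrt(7391) (p = sqrt(-2945 + ((-34 - 1*(-154)) - 4566)) = sqrt(-2945 + ((-34 + 154) - 4566)) = sqrt(-2945 + (120 - 4566)) = sqrt(-2945 - 4446) = sqrt(-7391) = I*sqrt(7391) ≈ 85.971*I)
u/p = 110904/((I*sqrt(7391))) = 110904*(-I*sqrt(7391)/7391) = -110904*I*sqrt(7391)/7391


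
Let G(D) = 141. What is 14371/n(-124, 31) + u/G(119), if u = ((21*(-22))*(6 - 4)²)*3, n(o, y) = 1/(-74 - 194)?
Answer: -181018964/47 ≈ -3.8515e+6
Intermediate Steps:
n(o, y) = -1/268 (n(o, y) = 1/(-268) = -1/268)
u = -5544 (u = -462*2²*3 = -462*4*3 = -1848*3 = -5544)
14371/n(-124, 31) + u/G(119) = 14371/(-1/268) - 5544/141 = 14371*(-268) - 5544*1/141 = -3851428 - 1848/47 = -181018964/47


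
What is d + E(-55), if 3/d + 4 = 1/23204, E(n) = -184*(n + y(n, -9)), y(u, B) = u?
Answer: 1878505988/92815 ≈ 20239.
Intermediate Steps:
E(n) = -368*n (E(n) = -184*(n + n) = -368*n)
d = -69612/92815 (d = 3/(-4 + 1/23204) = 3/(-92815/23204) = 3*(-23204/92815) = -69612/92815 ≈ -0.75001)
d + E(-55) = -69612/92815 - 368*(-55) = -69612/92815 + 20240 = 1878505988/92815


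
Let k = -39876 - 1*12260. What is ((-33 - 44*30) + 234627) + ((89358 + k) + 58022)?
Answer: 328518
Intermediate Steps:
k = -52136 (k = -39876 - 12260 = -52136)
((-33 - 44*30) + 234627) + ((89358 + k) + 58022) = ((-33 - 44*30) + 234627) + ((89358 - 52136) + 58022) = ((-33 - 1320) + 234627) + (37222 + 58022) = (-1353 + 234627) + 95244 = 233274 + 95244 = 328518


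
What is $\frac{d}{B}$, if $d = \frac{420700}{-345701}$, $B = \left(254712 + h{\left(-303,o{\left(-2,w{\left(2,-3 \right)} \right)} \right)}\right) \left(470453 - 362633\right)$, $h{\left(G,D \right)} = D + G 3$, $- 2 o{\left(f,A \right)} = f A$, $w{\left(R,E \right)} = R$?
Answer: $- \frac{4207}{94601960533251} \approx -4.4471 \cdot 10^{-11}$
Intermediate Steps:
$o{\left(f,A \right)} = - \frac{A f}{2}$ ($o{\left(f,A \right)} = - \frac{f A}{2} = - \frac{A f}{2}$)
$h{\left(G,D \right)} = D + 3 G$
$B = 27365255100$ ($B = \left(254712 + \left(\left(- \frac{1}{2}\right) 2 \left(-2\right) + 3 \left(-303\right)\right)\right) \left(470453 - 362633\right) = \left(254712 + \left(2 - 909\right)\right) 107820 = \left(254712 - 907\right) 107820 = 253805 \cdot 107820 = 27365255100$)
$d = - \frac{420700}{345701}$ ($d = 420700 \left(- \frac{1}{345701}\right) = - \frac{420700}{345701} \approx -1.2169$)
$\frac{d}{B} = - \frac{420700}{345701 \cdot 27365255100} = \left(- \frac{420700}{345701}\right) \frac{1}{27365255100} = - \frac{4207}{94601960533251}$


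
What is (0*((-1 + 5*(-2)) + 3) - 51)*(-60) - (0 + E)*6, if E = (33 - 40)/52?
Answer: 79581/26 ≈ 3060.8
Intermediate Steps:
E = -7/52 (E = -7*1/52 = -7/52 ≈ -0.13462)
(0*((-1 + 5*(-2)) + 3) - 51)*(-60) - (0 + E)*6 = (0*((-1 + 5*(-2)) + 3) - 51)*(-60) - (0 - 7/52)*6 = (0*((-1 - 10) + 3) - 51)*(-60) - (-7)*6/52 = (0*(-11 + 3) - 51)*(-60) - 1*(-21/26) = (0*(-8) - 51)*(-60) + 21/26 = (0 - 51)*(-60) + 21/26 = -51*(-60) + 21/26 = 3060 + 21/26 = 79581/26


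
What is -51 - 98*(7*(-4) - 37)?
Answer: 6319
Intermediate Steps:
-51 - 98*(7*(-4) - 37) = -51 - 98*(-28 - 37) = -51 - 98*(-65) = -51 + 6370 = 6319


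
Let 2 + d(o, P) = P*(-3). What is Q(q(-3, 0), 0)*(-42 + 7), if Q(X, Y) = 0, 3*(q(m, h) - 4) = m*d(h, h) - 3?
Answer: 0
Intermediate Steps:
d(o, P) = -2 - 3*P (d(o, P) = -2 + P*(-3) = -2 - 3*P)
q(m, h) = 3 + m*(-2 - 3*h)/3 (q(m, h) = 4 + (m*(-2 - 3*h) - 3)/3 = 4 + (-3 + m*(-2 - 3*h))/3 = 4 + (-1 + m*(-2 - 3*h)/3) = 3 + m*(-2 - 3*h)/3)
Q(q(-3, 0), 0)*(-42 + 7) = 0*(-42 + 7) = 0*(-35) = 0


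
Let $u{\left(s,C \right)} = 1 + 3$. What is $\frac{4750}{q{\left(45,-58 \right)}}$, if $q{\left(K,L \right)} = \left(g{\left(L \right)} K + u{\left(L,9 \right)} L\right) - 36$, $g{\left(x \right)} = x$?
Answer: $- \frac{2375}{1439} \approx -1.6505$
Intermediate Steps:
$u{\left(s,C \right)} = 4$
$q{\left(K,L \right)} = -36 + 4 L + K L$ ($q{\left(K,L \right)} = \left(L K + 4 L\right) - 36 = \left(K L + 4 L\right) - 36 = \left(4 L + K L\right) - 36 = -36 + 4 L + K L$)
$\frac{4750}{q{\left(45,-58 \right)}} = \frac{4750}{-36 + 4 \left(-58\right) + 45 \left(-58\right)} = \frac{4750}{-36 - 232 - 2610} = \frac{4750}{-2878} = 4750 \left(- \frac{1}{2878}\right) = - \frac{2375}{1439}$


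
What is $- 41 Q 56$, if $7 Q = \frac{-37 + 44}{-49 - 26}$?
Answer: $\frac{2296}{75} \approx 30.613$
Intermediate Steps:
$Q = - \frac{1}{75}$ ($Q = \frac{\left(-37 + 44\right) \frac{1}{-49 - 26}}{7} = \frac{7 \frac{1}{-75}}{7} = \frac{7 \left(- \frac{1}{75}\right)}{7} = \frac{1}{7} \left(- \frac{7}{75}\right) = - \frac{1}{75} \approx -0.013333$)
$- 41 Q 56 = \left(-41\right) \left(- \frac{1}{75}\right) 56 = \frac{41}{75} \cdot 56 = \frac{2296}{75}$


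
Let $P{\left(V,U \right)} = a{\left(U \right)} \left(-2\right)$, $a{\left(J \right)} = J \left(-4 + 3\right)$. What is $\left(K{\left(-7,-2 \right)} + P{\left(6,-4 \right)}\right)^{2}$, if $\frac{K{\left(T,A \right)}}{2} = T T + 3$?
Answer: $9216$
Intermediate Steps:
$K{\left(T,A \right)} = 6 + 2 T^{2}$ ($K{\left(T,A \right)} = 2 \left(T T + 3\right) = 2 \left(T^{2} + 3\right) = 2 \left(3 + T^{2}\right) = 6 + 2 T^{2}$)
$a{\left(J \right)} = - J$ ($a{\left(J \right)} = J \left(-1\right) = - J$)
$P{\left(V,U \right)} = 2 U$ ($P{\left(V,U \right)} = - U \left(-2\right) = 2 U$)
$\left(K{\left(-7,-2 \right)} + P{\left(6,-4 \right)}\right)^{2} = \left(\left(6 + 2 \left(-7\right)^{2}\right) + 2 \left(-4\right)\right)^{2} = \left(\left(6 + 2 \cdot 49\right) - 8\right)^{2} = \left(\left(6 + 98\right) - 8\right)^{2} = \left(104 - 8\right)^{2} = 96^{2} = 9216$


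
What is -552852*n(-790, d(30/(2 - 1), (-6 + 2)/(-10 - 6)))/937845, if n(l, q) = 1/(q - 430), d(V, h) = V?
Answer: 5119/3473500 ≈ 0.0014737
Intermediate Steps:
n(l, q) = 1/(-430 + q)
-552852*n(-790, d(30/(2 - 1), (-6 + 2)/(-10 - 6)))/937845 = -552852*1/(937845*(-430 + 30/(2 - 1))) = -552852*1/(937845*(-430 + 30/1)) = -552852*1/(937845*(-430 + 30*1)) = -552852*1/(937845*(-430 + 30)) = -552852/(937845/(1/(-400))) = -552852/(937845/(-1/400)) = -552852/(937845*(-400)) = -552852/(-375138000) = -552852*(-1/375138000) = 5119/3473500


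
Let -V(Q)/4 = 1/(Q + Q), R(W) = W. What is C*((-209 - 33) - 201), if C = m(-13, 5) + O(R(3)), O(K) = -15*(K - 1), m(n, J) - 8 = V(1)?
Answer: 10632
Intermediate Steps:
V(Q) = -2/Q (V(Q) = -4/(Q + Q) = -4*1/(2*Q) = -2/Q)
m(n, J) = 6 (m(n, J) = 8 - 2/1 = 8 - 2*1 = 8 - 2 = 6)
O(K) = 15 - 15*K (O(K) = -15*(-1 + K) = 15 - 15*K)
C = -24 (C = 6 + (15 - 15*3) = 6 + (15 - 45) = 6 - 30 = -24)
C*((-209 - 33) - 201) = -24*((-209 - 33) - 201) = -24*(-242 - 201) = -24*(-443) = 10632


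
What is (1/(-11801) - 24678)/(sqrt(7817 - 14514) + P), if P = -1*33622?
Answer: 9791569606138/13340388301381 + 291225079*I*sqrt(6697)/13340388301381 ≈ 0.73398 + 0.0017865*I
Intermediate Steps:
P = -33622
(1/(-11801) - 24678)/(sqrt(7817 - 14514) + P) = (1/(-11801) - 24678)/(sqrt(7817 - 14514) - 33622) = (-1/11801 - 24678)/(sqrt(-6697) - 33622) = -291225079/(11801*(I*sqrt(6697) - 33622)) = -291225079/(11801*(-33622 + I*sqrt(6697)))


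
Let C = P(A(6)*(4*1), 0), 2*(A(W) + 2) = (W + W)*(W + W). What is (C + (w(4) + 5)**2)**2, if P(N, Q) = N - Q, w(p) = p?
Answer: 130321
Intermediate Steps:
A(W) = -2 + 2*W**2 (A(W) = -2 + ((W + W)*(W + W))/2 = -2 + ((2*W)*(2*W))/2 = -2 + (4*W**2)/2 = -2 + 2*W**2)
C = 280 (C = (-2 + 2*6**2)*(4*1) - 1*0 = (-2 + 2*36)*4 + 0 = (-2 + 72)*4 + 0 = 70*4 + 0 = 280 + 0 = 280)
(C + (w(4) + 5)**2)**2 = (280 + (4 + 5)**2)**2 = (280 + 9**2)**2 = (280 + 81)**2 = 361**2 = 130321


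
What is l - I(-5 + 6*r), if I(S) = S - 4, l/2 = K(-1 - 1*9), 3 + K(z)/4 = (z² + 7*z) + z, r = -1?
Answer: 151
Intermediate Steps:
K(z) = -12 + 4*z² + 32*z (K(z) = -12 + 4*((z² + 7*z) + z) = -12 + 4*(z² + 8*z) = -12 + (4*z² + 32*z) = -12 + 4*z² + 32*z)
l = 136 (l = 2*(-12 + 4*(-1 - 1*9)² + 32*(-1 - 1*9)) = 2*(-12 + 4*(-1 - 9)² + 32*(-1 - 9)) = 2*(-12 + 4*(-10)² + 32*(-10)) = 2*(-12 + 4*100 - 320) = 2*(-12 + 400 - 320) = 2*68 = 136)
I(S) = -4 + S
l - I(-5 + 6*r) = 136 - (-4 + (-5 + 6*(-1))) = 136 - (-4 + (-5 - 6)) = 136 - (-4 - 11) = 136 - 1*(-15) = 136 + 15 = 151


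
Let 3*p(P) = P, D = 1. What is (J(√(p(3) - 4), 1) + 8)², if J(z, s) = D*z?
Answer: (8 + I*√3)² ≈ 61.0 + 27.713*I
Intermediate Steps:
p(P) = P/3
J(z, s) = z (J(z, s) = 1*z = z)
(J(√(p(3) - 4), 1) + 8)² = (√((⅓)*3 - 4) + 8)² = (√(1 - 4) + 8)² = (√(-3) + 8)² = (I*√3 + 8)² = (8 + I*√3)²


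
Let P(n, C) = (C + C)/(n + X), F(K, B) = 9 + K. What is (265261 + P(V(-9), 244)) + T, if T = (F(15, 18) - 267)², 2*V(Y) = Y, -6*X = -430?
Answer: 130699858/403 ≈ 3.2432e+5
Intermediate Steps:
X = 215/3 (X = -⅙*(-430) = 215/3 ≈ 71.667)
V(Y) = Y/2
P(n, C) = 2*C/(215/3 + n) (P(n, C) = (C + C)/(n + 215/3) = (2*C)/(215/3 + n) = 2*C/(215/3 + n))
T = 59049 (T = ((9 + 15) - 267)² = (24 - 267)² = (-243)² = 59049)
(265261 + P(V(-9), 244)) + T = (265261 + 6*244/(215 + 3*((½)*(-9)))) + 59049 = (265261 + 6*244/(215 + 3*(-9/2))) + 59049 = (265261 + 6*244/(215 - 27/2)) + 59049 = (265261 + 6*244/(403/2)) + 59049 = (265261 + 6*244*(2/403)) + 59049 = (265261 + 2928/403) + 59049 = 106903111/403 + 59049 = 130699858/403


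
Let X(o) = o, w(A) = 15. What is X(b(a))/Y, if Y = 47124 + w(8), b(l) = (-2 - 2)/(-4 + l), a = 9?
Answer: -4/235695 ≈ -1.6971e-5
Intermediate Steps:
b(l) = -4/(-4 + l)
Y = 47139 (Y = 47124 + 15 = 47139)
X(b(a))/Y = -4/(-4 + 9)/47139 = -4/5*(1/47139) = -4*⅕*(1/47139) = -⅘*1/47139 = -4/235695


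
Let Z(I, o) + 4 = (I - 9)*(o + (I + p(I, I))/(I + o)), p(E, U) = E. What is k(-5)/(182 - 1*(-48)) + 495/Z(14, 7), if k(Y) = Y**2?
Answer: 68875/5198 ≈ 13.250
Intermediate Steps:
Z(I, o) = -4 + (-9 + I)*(o + 2*I/(I + o)) (Z(I, o) = -4 + (I - 9)*(o + (I + I)/(I + o)) = -4 + (-9 + I)*(o + (2*I)/(I + o)) = -4 + (-9 + I)*(o + 2*I/(I + o)))
k(-5)/(182 - 1*(-48)) + 495/Z(14, 7) = (-5)**2/(182 - 1*(-48)) + 495/(((-22*14 - 9*7**2 - 4*7 + 2*14**2 + 14*7**2 + 7*14**2 - 9*14*7)/(14 + 7))) = 25/(182 + 48) + 495/(((-308 - 9*49 - 28 + 2*196 + 14*49 + 7*196 - 882)/21)) = 25/230 + 495/(((-308 - 441 - 28 + 392 + 686 + 1372 - 882)/21)) = 25*(1/230) + 495/(((1/21)*791)) = 5/46 + 495/(113/3) = 5/46 + 495*(3/113) = 5/46 + 1485/113 = 68875/5198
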